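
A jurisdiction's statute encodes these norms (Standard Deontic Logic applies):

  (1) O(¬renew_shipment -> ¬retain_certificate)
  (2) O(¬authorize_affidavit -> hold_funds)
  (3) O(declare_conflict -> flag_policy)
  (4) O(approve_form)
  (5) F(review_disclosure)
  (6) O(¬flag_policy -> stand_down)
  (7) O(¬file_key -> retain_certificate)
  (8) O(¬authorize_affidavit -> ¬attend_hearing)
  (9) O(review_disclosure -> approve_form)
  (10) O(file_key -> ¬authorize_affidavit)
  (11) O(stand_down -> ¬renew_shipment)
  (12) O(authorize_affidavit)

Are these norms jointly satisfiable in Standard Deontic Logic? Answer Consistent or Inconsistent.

Consistent

Premise 9 is O(review_disclosure -> approve_form); even if O(approve_form) held, inferring O(review_disclosure) would be affirming the consequent — invalid.
So O(review_disclosure) is not derivable, and the apparent clash with O(¬review_disclosure) does not arise.
A world satisfying every obligation exists (e.g. approve_form=true, attend_hearing=false, authorize_affidavit=true, declare_conflict=false, file_key=false, flag_policy=true, hold_funds=false, renew_shipment=true, retain_certificate=true, review_disclosure=false, stand_down=false); no atom is both obligatory and forbidden, so the set is consistent.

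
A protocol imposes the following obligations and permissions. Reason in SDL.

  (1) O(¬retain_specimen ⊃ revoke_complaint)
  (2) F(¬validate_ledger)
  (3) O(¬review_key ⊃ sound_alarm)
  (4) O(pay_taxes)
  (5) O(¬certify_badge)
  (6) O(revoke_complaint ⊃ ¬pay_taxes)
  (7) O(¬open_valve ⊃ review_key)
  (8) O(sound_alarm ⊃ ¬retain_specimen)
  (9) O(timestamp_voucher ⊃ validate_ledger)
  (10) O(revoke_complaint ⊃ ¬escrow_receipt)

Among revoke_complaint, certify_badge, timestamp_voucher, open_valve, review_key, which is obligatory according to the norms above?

review_key

Premise 4 states O(pay_taxes) outright.
Premise 6, O(revoke_complaint ⊃ ¬pay_taxes), contraposes to O(pay_taxes ⊃ ¬revoke_complaint); with O(pay_taxes) we get O(¬revoke_complaint).
Premise 1, O(¬retain_specimen ⊃ revoke_complaint), contraposes to O(¬revoke_complaint ⊃ retain_specimen); with O(¬revoke_complaint) we get O(retain_specimen).
Premise 8 is O(sound_alarm ⊃ ¬retain_specimen); contrapositively O(retain_specimen ⊃ ¬sound_alarm). Since O(retain_specimen) holds, K gives O(¬sound_alarm).
Premise 3, O(¬review_key ⊃ sound_alarm), contraposes to O(¬sound_alarm ⊃ review_key); with O(¬sound_alarm) we get O(review_key).
So O(review_key) holds — review_key is obligatory. None of the other listed options is made obligatory by any chain of premises.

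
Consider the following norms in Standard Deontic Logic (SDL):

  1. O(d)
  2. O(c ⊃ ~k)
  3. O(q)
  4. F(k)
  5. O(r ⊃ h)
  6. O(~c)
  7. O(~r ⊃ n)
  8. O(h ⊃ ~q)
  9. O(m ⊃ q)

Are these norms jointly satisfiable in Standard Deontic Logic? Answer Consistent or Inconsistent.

Consistent

Premise 2 is O(c ⊃ ~k); even if O(~k) held, inferring O(c) would be affirming the consequent — invalid.
So O(c) is not derivable, and the apparent clash with O(~c) does not arise.
A world satisfying every obligation exists (e.g. c=false, d=true, h=false, k=false, m=false, n=true, q=true, r=false); no atom is both obligatory and forbidden, so the set is consistent.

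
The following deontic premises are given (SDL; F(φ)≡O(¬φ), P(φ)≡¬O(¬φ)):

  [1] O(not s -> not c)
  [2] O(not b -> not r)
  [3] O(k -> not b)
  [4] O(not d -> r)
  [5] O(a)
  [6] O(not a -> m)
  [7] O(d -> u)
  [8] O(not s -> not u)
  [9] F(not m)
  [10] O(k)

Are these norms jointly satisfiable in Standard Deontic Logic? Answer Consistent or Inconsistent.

Consistent

Premise 6 is O(not a -> m); even if O(m) held, inferring O(not a) would be affirming the consequent — invalid.
So O(not a) is not derivable, and the apparent clash with O(a) does not arise.
A world satisfying every obligation exists (e.g. a=true, b=false, c=false, d=true, k=true, m=true, r=false, s=true, u=true); no atom is both obligatory and forbidden, so the set is consistent.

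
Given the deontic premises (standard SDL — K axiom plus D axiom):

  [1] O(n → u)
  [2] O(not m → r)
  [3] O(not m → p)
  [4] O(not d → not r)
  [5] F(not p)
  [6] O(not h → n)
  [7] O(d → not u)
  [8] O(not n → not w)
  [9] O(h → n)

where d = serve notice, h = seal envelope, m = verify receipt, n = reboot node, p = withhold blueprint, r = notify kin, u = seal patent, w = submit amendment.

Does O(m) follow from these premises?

Yes

Premises 6 and 9 are O(not h → n) and O(h → n); every ideal world satisfies not h or h, so in either case n holds — hence O(n).
From O(n) and premise 1, O(n → u), we obtain O(u).
Premise 7 is O(d → not u); contrapositively O(u → not d). Since O(u) holds, K gives O(not d).
Premise 4 is O(not d → not r); since O(not d), deontic closure gives O(not r).
Premise 2 is O(not m → r); contrapositively O(not r → m). Since O(not r) holds, K gives O(m).
Premises 3, 5, 8 do not contribute to this derivation.
So O(m) follows.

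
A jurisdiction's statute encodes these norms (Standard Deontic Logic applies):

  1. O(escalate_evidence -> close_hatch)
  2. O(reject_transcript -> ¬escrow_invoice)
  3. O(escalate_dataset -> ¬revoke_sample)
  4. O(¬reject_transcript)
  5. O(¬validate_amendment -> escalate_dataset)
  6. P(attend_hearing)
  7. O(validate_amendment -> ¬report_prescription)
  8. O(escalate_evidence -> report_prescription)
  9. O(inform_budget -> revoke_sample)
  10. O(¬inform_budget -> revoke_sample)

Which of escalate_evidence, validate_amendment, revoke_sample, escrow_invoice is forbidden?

Premises 9 and 10 cover both cases: O(inform_budget -> revoke_sample) and O(¬inform_budget -> revoke_sample). Since inform_budget ∨ ¬inform_budget is a tautology, O(revoke_sample) follows.
Premise 3, O(escalate_dataset -> ¬revoke_sample), contraposes to O(revoke_sample -> ¬escalate_dataset); with O(revoke_sample) we get O(¬escalate_dataset).
Premise 5 is O(¬validate_amendment -> escalate_dataset); contrapositively O(¬escalate_dataset -> validate_amendment). Since O(¬escalate_dataset) holds, K gives O(validate_amendment).
Premise 7 is O(validate_amendment -> ¬report_prescription); since O(validate_amendment), deontic closure gives O(¬report_prescription).
Premise 8, O(escalate_evidence -> report_prescription), contraposes to O(¬report_prescription -> ¬escalate_evidence); with O(¬report_prescription) we get O(¬escalate_evidence).
So O(¬escalate_evidence) holds, i.e. escalate_evidence is forbidden. None of the other listed options is forbidden under the premises.

escalate_evidence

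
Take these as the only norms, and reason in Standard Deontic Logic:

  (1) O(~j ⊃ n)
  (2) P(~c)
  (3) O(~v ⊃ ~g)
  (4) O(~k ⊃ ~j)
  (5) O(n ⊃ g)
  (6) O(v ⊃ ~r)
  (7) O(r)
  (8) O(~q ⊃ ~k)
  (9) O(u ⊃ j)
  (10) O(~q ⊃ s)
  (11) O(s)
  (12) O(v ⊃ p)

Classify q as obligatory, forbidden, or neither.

Obligatory

From premise 7 we have O(r).
The contrapositive of premise 6 (O(v ⊃ ~r)) is O(r ⊃ ~v), and O(r) is already established, so O(~v).
With premise 3, O(~v ⊃ ~g), the K-axiom yields O(~g).
Premise 5 is O(n ⊃ g); contrapositively O(~g ⊃ ~n). Since O(~g) holds, K gives O(~n).
Premise 1, O(~j ⊃ n), contraposes to O(~n ⊃ j); with O(~n) we get O(j).
The contrapositive of premise 4 (O(~k ⊃ ~j)) is O(j ⊃ k), and O(j) is already established, so O(k).
Premise 8, O(~q ⊃ ~k), contraposes to O(k ⊃ q); with O(k) we get O(q).
Premises 2, 9, 10, 11, 12 do not contribute to this derivation.
Hence q is obligatory.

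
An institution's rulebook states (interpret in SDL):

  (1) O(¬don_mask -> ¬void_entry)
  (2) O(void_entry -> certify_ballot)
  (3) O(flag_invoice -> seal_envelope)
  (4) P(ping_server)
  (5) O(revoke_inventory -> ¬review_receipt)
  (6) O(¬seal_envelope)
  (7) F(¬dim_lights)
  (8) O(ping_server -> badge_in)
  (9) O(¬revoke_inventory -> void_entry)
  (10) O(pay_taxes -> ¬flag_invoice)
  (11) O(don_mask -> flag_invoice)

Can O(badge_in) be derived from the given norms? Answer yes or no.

No

Premise 8 is O(ping_server -> badge_in), but O(ping_server) is not derivable from the premises (the permission P(ping_server) asserts only ¬O(¬ping_server), not O(ping_server)), so it does not yield O(badge_in).
No other premise forces O(badge_in). An ideal world satisfying every premise can still have badge_in false, so O(badge_in) is not derivable.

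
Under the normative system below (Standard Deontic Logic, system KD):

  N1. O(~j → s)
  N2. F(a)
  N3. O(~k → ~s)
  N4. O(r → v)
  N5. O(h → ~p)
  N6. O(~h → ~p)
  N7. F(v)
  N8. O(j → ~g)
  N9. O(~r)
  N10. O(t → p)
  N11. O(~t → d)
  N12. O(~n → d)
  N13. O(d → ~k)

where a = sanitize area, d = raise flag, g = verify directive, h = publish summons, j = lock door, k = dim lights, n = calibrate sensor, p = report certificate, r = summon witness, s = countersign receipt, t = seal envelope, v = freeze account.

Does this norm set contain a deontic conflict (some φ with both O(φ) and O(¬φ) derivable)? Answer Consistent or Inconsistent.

Premise 4 is O(r → v), but O(r) is not derivable from the premises, so it does not yield O(v).
So O(v) is not derivable, and the apparent clash with O(~v) does not arise.
A world satisfying every obligation exists (e.g. a=false, d=true, g=false, h=false, j=true, k=false, n=false, p=false, r=false, s=false, t=false, v=false); no atom is both obligatory and forbidden, so the set is consistent.

Consistent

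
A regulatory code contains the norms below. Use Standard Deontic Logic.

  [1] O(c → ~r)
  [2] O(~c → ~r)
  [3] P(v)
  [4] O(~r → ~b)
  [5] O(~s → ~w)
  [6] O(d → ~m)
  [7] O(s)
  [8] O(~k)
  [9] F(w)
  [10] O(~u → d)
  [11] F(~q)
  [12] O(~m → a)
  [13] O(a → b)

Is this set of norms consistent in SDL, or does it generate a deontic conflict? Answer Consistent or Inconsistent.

Premise 5 is O(~s → ~w); even if O(~w) held, inferring O(~s) would be affirming the consequent — invalid.
So O(~s) is not derivable, and the apparent clash with O(s) does not arise.
A world satisfying every obligation exists (e.g. a=false, b=false, c=false, d=false, k=false, m=true, q=true, r=false, s=true, u=true, v=false, w=false); no atom is both obligatory and forbidden, so the set is consistent.

Consistent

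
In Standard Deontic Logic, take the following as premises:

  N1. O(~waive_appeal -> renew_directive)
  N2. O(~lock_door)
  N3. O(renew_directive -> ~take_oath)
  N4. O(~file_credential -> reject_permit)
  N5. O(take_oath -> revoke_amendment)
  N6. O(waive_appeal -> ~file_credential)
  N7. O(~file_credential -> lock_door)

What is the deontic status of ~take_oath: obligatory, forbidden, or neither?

Obligatory

Premise 2 states O(~lock_door) outright.
Premise 7, O(~file_credential -> lock_door), contraposes to O(~lock_door -> file_credential); with O(~lock_door) we get O(file_credential).
Premise 6 is O(waive_appeal -> ~file_credential); contrapositively O(file_credential -> ~waive_appeal). Since O(file_credential) holds, K gives O(~waive_appeal).
Applying K to premise 1 (O(~waive_appeal -> renew_directive)) and O(~waive_appeal) yields O(renew_directive).
Premise 3 is O(renew_directive -> ~take_oath); since O(renew_directive), deontic closure gives O(~take_oath).
Premises 4, 5 do not contribute to this derivation.
Hence ~take_oath is obligatory.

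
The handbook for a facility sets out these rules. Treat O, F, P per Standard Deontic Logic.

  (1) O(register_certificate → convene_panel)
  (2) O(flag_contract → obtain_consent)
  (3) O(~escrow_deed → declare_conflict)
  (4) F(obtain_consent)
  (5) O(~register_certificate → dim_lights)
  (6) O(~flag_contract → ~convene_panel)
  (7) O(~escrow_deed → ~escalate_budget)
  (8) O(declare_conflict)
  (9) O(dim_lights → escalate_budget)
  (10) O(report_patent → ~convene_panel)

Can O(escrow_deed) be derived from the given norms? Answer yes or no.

F(obtain_consent) at premise 4 means O(~obtain_consent).
The contrapositive of premise 2 (O(flag_contract → obtain_consent)) is O(~obtain_consent → ~flag_contract), and O(~obtain_consent) is already established, so O(~flag_contract).
Premise 6 is O(~flag_contract → ~convene_panel); since O(~flag_contract), deontic closure gives O(~convene_panel).
Premise 1 is O(register_certificate → convene_panel); contrapositively O(~convene_panel → ~register_certificate). Since O(~convene_panel) holds, K gives O(~register_certificate).
With premise 5, O(~register_certificate → dim_lights), the K-axiom yields O(dim_lights).
With premise 9, O(dim_lights → escalate_budget), the K-axiom yields O(escalate_budget).
Premise 7, O(~escrow_deed → ~escalate_budget), contraposes to O(escalate_budget → escrow_deed); with O(escalate_budget) we get O(escrow_deed).
Premises 3, 8, 10 do not contribute to this derivation.
So O(escrow_deed) follows.

Yes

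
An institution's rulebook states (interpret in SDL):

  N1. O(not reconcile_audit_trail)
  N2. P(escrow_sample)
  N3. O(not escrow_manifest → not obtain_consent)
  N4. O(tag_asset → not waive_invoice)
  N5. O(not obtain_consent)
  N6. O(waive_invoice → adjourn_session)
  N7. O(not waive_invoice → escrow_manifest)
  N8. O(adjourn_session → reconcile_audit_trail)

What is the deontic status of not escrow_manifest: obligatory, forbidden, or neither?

From premise 1 we have O(not reconcile_audit_trail).
Premise 8 is O(adjourn_session → reconcile_audit_trail); contrapositively O(not reconcile_audit_trail → not adjourn_session). Since O(not reconcile_audit_trail) holds, K gives O(not adjourn_session).
The contrapositive of premise 6 (O(waive_invoice → adjourn_session)) is O(not adjourn_session → not waive_invoice), and O(not adjourn_session) is already established, so O(not waive_invoice).
With premise 7, O(not waive_invoice → escrow_manifest), the K-axiom yields O(escrow_manifest).
Premises 2, 3, 4, 5 do not contribute to this derivation.
Thus O(escrow_manifest), which is F(not escrow_manifest): not escrow_manifest is forbidden.

Forbidden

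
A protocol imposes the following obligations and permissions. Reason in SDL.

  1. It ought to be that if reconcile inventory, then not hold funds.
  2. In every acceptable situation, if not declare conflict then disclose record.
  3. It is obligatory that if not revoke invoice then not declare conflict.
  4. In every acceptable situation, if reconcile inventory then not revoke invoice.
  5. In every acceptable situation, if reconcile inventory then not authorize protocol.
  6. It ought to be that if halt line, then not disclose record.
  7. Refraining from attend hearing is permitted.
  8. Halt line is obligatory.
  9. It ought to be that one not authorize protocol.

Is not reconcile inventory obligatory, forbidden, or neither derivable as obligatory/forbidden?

From premise 8 we have O(halt_line).
From O(halt_line) and premise 6, O(halt_line → ¬disclose_record), we obtain O(¬disclose_record).
Premise 2 is O(¬declare_conflict → disclose_record); contrapositively O(¬disclose_record → declare_conflict). Since O(¬disclose_record) holds, K gives O(declare_conflict).
The contrapositive of premise 3 (O(¬revoke_invoice → ¬declare_conflict)) is O(declare_conflict → revoke_invoice), and O(declare_conflict) is already established, so O(revoke_invoice).
Premise 4, O(reconcile_inventory → ¬revoke_invoice), contraposes to O(revoke_invoice → ¬reconcile_inventory); with O(revoke_invoice) we get O(¬reconcile_inventory).
Premises 1, 5, 7, 9 do not contribute to this derivation.
Hence ¬reconcile_inventory is obligatory.

Obligatory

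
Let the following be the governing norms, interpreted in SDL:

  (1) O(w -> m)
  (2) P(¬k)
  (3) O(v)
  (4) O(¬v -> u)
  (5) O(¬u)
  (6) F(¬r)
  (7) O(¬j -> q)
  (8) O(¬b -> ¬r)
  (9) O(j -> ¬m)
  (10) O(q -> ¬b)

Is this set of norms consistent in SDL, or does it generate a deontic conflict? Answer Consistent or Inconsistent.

Premise 4 is O(¬v -> u), but O(¬v) is not derivable from the premises, so it does not yield O(u).
So O(u) is not derivable, and the apparent clash with O(¬u) does not arise.
A world satisfying every obligation exists (e.g. b=true, j=true, k=false, m=false, q=false, r=true, u=false, v=true, w=false); no atom is both obligatory and forbidden, so the set is consistent.

Consistent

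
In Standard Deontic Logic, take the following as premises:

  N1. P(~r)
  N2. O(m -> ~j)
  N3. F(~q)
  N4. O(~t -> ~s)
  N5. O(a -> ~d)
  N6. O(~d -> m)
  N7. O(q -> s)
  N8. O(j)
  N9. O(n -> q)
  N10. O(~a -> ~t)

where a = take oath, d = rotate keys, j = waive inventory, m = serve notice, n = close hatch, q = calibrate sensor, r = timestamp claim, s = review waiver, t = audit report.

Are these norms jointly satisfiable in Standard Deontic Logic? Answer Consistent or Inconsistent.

Premise 3 is F(~q), i.e. O(q).
Premise 7 is O(q -> s); since O(q), deontic closure gives O(s).
Premise 4, O(~t -> ~s), contraposes to O(s -> t); with O(s) we get O(t).
Premise 10, O(~a -> ~t), contraposes to O(t -> a); with O(t) we get O(a).
Applying K to premise 5 (O(a -> ~d)) and O(a) yields O(~d).
Applying K to premise 6 (O(~d -> m)) and O(~d) yields O(m).
With premise 2, O(m -> ~j), the K-axiom yields O(~j).
But premise 8 directly asserts O(j).
We now have both O(~j) and O(j) — j is simultaneously obligatory and forbidden, violating the D-axiom.

Inconsistent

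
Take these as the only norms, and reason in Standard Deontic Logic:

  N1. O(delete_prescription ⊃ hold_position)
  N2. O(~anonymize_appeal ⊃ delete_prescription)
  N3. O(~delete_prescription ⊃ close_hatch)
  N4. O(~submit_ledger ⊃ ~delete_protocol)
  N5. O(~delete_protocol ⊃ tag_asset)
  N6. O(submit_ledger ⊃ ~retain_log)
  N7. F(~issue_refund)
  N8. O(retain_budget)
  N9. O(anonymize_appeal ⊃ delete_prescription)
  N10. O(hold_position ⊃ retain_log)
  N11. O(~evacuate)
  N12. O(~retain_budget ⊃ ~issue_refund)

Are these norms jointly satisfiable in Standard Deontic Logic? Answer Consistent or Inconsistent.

Premise 12 is O(~retain_budget ⊃ ~issue_refund), but O(~retain_budget) is not derivable from the premises, so it does not yield O(~issue_refund).
So O(~issue_refund) is not derivable, and the apparent clash with O(issue_refund) does not arise.
A world satisfying every obligation exists (e.g. anonymize_appeal=false, close_hatch=false, delete_prescription=true, delete_protocol=false, evacuate=false, hold_position=true, issue_refund=true, retain_budget=true, retain_log=true, submit_ledger=false, tag_asset=true); no atom is both obligatory and forbidden, so the set is consistent.

Consistent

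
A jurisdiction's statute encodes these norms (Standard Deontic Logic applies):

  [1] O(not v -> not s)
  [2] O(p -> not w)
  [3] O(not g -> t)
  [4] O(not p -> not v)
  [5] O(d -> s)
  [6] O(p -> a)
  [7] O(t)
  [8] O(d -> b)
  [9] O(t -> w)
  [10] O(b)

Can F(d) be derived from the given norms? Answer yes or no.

Premise 7 gives O(t).
With premise 9, O(t -> w), the K-axiom yields O(w).
Premise 2 is O(p -> not w); contrapositively O(w -> not p). Since O(w) holds, K gives O(not p).
Premise 4 is O(not p -> not v); since O(not p), deontic closure gives O(not v).
Applying K to premise 1 (O(not v -> not s)) and O(not v) yields O(not s).
Premise 5 is O(d -> s); contrapositively O(not s -> not d). Since O(not s) holds, K gives O(not d).
Premises 3, 6, 8, 10 do not contribute to this derivation.
So O(not d) holds, i.e. F(d). The claim follows.

Yes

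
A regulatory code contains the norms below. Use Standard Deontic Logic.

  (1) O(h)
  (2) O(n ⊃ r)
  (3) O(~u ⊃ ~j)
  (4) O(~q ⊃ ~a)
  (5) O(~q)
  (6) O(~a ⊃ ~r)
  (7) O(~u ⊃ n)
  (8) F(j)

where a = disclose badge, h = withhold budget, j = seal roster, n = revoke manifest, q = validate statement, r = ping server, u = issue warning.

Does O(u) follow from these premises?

Premise 5 states O(~q) outright.
Premise 4 is O(~q ⊃ ~a); since O(~q), deontic closure gives O(~a).
Premise 6 is O(~a ⊃ ~r); since O(~a), deontic closure gives O(~r).
Premise 2, O(n ⊃ r), contraposes to O(~r ⊃ ~n); with O(~r) we get O(~n).
Premise 7, O(~u ⊃ n), contraposes to O(~n ⊃ u); with O(~n) we get O(u).
Premises 1, 3, 8 do not contribute to this derivation.
So O(u) follows.

Yes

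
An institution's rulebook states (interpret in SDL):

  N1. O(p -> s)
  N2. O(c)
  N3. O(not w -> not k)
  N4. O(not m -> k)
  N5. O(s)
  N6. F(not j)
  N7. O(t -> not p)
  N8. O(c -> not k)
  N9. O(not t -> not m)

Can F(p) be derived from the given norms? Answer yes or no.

Yes

Premise 2 states O(c) outright.
With premise 8, O(c -> not k), the K-axiom yields O(not k).
Premise 4 is O(not m -> k); contrapositively O(not k -> m). Since O(not k) holds, K gives O(m).
The contrapositive of premise 9 (O(not t -> not m)) is O(m -> t), and O(m) is already established, so O(t).
With premise 7, O(t -> not p), the K-axiom yields O(not p).
Premises 1, 3, 5, 6 do not contribute to this derivation.
So O(not p) holds, i.e. F(p). The claim follows.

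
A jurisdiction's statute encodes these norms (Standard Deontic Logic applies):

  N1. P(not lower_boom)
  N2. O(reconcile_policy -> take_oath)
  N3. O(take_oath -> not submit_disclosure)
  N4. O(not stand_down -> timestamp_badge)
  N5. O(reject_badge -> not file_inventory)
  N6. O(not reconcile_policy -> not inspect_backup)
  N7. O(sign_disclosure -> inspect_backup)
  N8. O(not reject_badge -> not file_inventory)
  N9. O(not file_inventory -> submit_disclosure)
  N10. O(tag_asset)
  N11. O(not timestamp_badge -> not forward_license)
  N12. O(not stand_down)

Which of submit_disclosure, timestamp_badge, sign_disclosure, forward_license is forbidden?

sign_disclosure

By case analysis on not reject_badge: premise 8 gives O(not reject_badge -> not file_inventory) and premise 5 gives O(reject_badge -> not file_inventory), so O(not file_inventory) either way.
Applying K to premise 9 (O(not file_inventory -> submit_disclosure)) and O(not file_inventory) yields O(submit_disclosure).
Premise 3 is O(take_oath -> not submit_disclosure); contrapositively O(submit_disclosure -> not take_oath). Since O(submit_disclosure) holds, K gives O(not take_oath).
Premise 2 is O(reconcile_policy -> take_oath); contrapositively O(not take_oath -> not reconcile_policy). Since O(not take_oath) holds, K gives O(not reconcile_policy).
From O(not reconcile_policy) and premise 6, O(not reconcile_policy -> not inspect_backup), we obtain O(not inspect_backup).
The contrapositive of premise 7 (O(sign_disclosure -> inspect_backup)) is O(not inspect_backup -> not sign_disclosure), and O(not inspect_backup) is already established, so O(not sign_disclosure).
So O(not sign_disclosure) holds, i.e. sign_disclosure is forbidden. None of the other listed options is forbidden under the premises.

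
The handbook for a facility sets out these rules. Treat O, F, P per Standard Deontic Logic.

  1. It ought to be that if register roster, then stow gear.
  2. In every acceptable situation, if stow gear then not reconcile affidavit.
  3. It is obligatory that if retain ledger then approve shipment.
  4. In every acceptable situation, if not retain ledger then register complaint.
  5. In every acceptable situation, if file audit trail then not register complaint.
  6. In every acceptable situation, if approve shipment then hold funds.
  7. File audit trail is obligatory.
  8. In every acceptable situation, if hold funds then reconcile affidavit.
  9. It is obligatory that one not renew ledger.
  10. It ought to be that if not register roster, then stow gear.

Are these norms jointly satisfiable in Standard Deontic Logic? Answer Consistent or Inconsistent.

Premises 10 and 1 cover both cases: O(¬register_roster → stow_gear) and O(register_roster → stow_gear). Since ¬register_roster ∨ register_roster is a tautology, O(stow_gear) follows.
From O(stow_gear) and premise 2, O(stow_gear → ¬reconcile_affidavit), we obtain O(¬reconcile_affidavit).
Premise 8, O(hold_funds → reconcile_affidavit), contraposes to O(¬reconcile_affidavit → ¬hold_funds); with O(¬reconcile_affidavit) we get O(¬hold_funds).
Premise 6 is O(approve_shipment → hold_funds); contrapositively O(¬hold_funds → ¬approve_shipment). Since O(¬hold_funds) holds, K gives O(¬approve_shipment).
Premise 3, O(retain_ledger → approve_shipment), contraposes to O(¬approve_shipment → ¬retain_ledger); with O(¬approve_shipment) we get O(¬retain_ledger).
Applying K to premise 4 (O(¬retain_ledger → register_complaint)) and O(¬retain_ledger) yields O(register_complaint).
The contrapositive of premise 5 (O(file_audit_trail → ¬register_complaint)) is O(register_complaint → ¬file_audit_trail), and O(register_complaint) is already established, so O(¬file_audit_trail).
Yet premise 7 states O(file_audit_trail).
We now have both O(¬file_audit_trail) and O(file_audit_trail) — file_audit_trail is simultaneously obligatory and forbidden, violating the D-axiom.

Inconsistent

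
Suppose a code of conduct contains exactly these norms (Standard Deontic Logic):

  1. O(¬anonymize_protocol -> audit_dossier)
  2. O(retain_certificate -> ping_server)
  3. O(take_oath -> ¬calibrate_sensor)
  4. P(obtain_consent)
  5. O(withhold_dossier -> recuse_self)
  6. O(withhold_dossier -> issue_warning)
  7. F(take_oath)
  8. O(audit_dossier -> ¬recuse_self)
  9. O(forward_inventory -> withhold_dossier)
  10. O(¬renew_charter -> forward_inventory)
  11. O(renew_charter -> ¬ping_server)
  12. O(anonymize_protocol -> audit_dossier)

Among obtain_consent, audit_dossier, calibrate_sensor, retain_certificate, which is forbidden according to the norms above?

retain_certificate

Premises 1 and 12 are O(¬anonymize_protocol -> audit_dossier) and O(anonymize_protocol -> audit_dossier); every ideal world satisfies ¬anonymize_protocol or anonymize_protocol, so in either case audit_dossier holds — hence O(audit_dossier).
Applying K to premise 8 (O(audit_dossier -> ¬recuse_self)) and O(audit_dossier) yields O(¬recuse_self).
Premise 5, O(withhold_dossier -> recuse_self), contraposes to O(¬recuse_self -> ¬withhold_dossier); with O(¬recuse_self) we get O(¬withhold_dossier).
Premise 9, O(forward_inventory -> withhold_dossier), contraposes to O(¬withhold_dossier -> ¬forward_inventory); with O(¬withhold_dossier) we get O(¬forward_inventory).
The contrapositive of premise 10 (O(¬renew_charter -> forward_inventory)) is O(¬forward_inventory -> renew_charter), and O(¬forward_inventory) is already established, so O(renew_charter).
With premise 11, O(renew_charter -> ¬ping_server), the K-axiom yields O(¬ping_server).
Premise 2 is O(retain_certificate -> ping_server); contrapositively O(¬ping_server -> ¬retain_certificate). Since O(¬ping_server) holds, K gives O(¬retain_certificate).
So O(¬retain_certificate) holds, i.e. retain_certificate is forbidden. None of the other listed options is forbidden under the premises.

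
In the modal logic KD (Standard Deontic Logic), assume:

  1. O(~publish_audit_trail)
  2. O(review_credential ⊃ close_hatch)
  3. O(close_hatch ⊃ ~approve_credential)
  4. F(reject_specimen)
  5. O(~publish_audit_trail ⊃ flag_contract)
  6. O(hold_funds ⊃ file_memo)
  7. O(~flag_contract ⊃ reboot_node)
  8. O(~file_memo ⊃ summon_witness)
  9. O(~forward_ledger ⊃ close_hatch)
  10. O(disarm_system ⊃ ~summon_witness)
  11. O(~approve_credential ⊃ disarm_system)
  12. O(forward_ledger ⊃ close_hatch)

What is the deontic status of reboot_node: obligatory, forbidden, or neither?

Neither

Premise 7 is O(~flag_contract ⊃ reboot_node), but O(~flag_contract) is not derivable from the premises, so it does not yield O(reboot_node).
No premise or chain of K-axiom applications forces O(reboot_node), and none forces O(~reboot_node). So reboot_node is neither obligatory nor forbidden under these norms.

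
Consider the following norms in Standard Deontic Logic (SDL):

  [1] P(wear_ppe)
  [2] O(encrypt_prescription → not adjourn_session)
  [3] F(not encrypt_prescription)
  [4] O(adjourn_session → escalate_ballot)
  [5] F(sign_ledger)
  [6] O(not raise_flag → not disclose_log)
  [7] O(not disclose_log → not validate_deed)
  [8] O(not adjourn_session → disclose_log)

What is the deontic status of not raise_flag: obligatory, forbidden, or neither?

F(not encrypt_prescription) at premise 3 means O(encrypt_prescription).
Premise 2 is O(encrypt_prescription → not adjourn_session); since O(encrypt_prescription), deontic closure gives O(not adjourn_session).
Premise 8 is O(not adjourn_session → disclose_log); since O(not adjourn_session), deontic closure gives O(disclose_log).
Premise 6, O(not raise_flag → not disclose_log), contraposes to O(disclose_log → raise_flag); with O(disclose_log) we get O(raise_flag).
Premises 1, 4, 5, 7 do not contribute to this derivation.
Thus O(raise_flag), which is F(not raise_flag): not raise_flag is forbidden.

Forbidden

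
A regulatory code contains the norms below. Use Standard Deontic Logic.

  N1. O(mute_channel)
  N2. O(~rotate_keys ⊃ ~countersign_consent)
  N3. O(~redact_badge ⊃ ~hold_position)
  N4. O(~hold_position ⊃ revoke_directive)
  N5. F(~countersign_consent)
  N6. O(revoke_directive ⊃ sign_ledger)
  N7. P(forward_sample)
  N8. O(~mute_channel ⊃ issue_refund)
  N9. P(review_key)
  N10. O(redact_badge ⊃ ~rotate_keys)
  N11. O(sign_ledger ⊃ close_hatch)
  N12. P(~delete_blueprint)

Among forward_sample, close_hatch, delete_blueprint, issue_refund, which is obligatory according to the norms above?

close_hatch

Premise 5, F(~countersign_consent), is equivalent to O(countersign_consent).
Premise 2 is O(~rotate_keys ⊃ ~countersign_consent); contrapositively O(countersign_consent ⊃ rotate_keys). Since O(countersign_consent) holds, K gives O(rotate_keys).
The contrapositive of premise 10 (O(redact_badge ⊃ ~rotate_keys)) is O(rotate_keys ⊃ ~redact_badge), and O(rotate_keys) is already established, so O(~redact_badge).
Premise 3 is O(~redact_badge ⊃ ~hold_position); since O(~redact_badge), deontic closure gives O(~hold_position).
Applying K to premise 4 (O(~hold_position ⊃ revoke_directive)) and O(~hold_position) yields O(revoke_directive).
From O(revoke_directive) and premise 6, O(revoke_directive ⊃ sign_ledger), we obtain O(sign_ledger).
From O(sign_ledger) and premise 11, O(sign_ledger ⊃ close_hatch), we obtain O(close_hatch).
So O(close_hatch) holds — close_hatch is obligatory. None of the other listed options is made obligatory by any chain of premises.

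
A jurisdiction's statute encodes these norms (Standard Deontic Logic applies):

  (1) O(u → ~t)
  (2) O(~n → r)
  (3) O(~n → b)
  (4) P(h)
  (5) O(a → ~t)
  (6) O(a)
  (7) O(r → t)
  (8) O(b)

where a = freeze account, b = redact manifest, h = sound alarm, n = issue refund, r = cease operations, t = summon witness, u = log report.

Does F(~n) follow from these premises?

Yes

Premise 6 states O(a) outright.
Applying K to premise 5 (O(a → ~t)) and O(a) yields O(~t).
The contrapositive of premise 7 (O(r → t)) is O(~t → ~r), and O(~t) is already established, so O(~r).
The contrapositive of premise 2 (O(~n → r)) is O(~r → n), and O(~r) is already established, so O(n).
Premises 1, 3, 4, 8 do not contribute to this derivation.
So O(n) holds, i.e. F(~n). The claim follows.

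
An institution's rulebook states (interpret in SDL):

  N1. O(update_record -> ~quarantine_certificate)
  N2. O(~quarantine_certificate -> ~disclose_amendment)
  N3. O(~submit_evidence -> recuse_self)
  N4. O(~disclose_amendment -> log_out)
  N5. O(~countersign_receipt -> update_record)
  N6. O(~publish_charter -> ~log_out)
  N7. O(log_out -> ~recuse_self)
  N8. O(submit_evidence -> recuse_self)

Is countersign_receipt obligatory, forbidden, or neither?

Premises 8 and 3 are O(submit_evidence -> recuse_self) and O(~submit_evidence -> recuse_self); every ideal world satisfies submit_evidence or ~submit_evidence, so in either case recuse_self holds — hence O(recuse_self).
Premise 7, O(log_out -> ~recuse_self), contraposes to O(recuse_self -> ~log_out); with O(recuse_self) we get O(~log_out).
The contrapositive of premise 4 (O(~disclose_amendment -> log_out)) is O(~log_out -> disclose_amendment), and O(~log_out) is already established, so O(disclose_amendment).
Premise 2, O(~quarantine_certificate -> ~disclose_amendment), contraposes to O(disclose_amendment -> quarantine_certificate); with O(disclose_amendment) we get O(quarantine_certificate).
Premise 1, O(update_record -> ~quarantine_certificate), contraposes to O(quarantine_certificate -> ~update_record); with O(quarantine_certificate) we get O(~update_record).
Premise 5, O(~countersign_receipt -> update_record), contraposes to O(~update_record -> countersign_receipt); with O(~update_record) we get O(countersign_receipt).
Premise 6 does not contribute to this derivation.
Hence countersign_receipt is obligatory.

Obligatory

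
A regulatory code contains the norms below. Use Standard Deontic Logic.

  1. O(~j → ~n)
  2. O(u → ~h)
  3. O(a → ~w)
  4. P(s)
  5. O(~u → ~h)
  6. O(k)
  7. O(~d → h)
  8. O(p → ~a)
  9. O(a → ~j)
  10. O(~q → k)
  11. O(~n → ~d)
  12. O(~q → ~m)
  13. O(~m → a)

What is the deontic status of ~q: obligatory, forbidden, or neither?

Forbidden

Premises 2 and 5 are O(u → ~h) and O(~u → ~h); every ideal world satisfies u or ~u, so in either case ~h holds — hence O(~h).
Premise 7 is O(~d → h); contrapositively O(~h → d). Since O(~h) holds, K gives O(d).
Premise 11 is O(~n → ~d); contrapositively O(d → n). Since O(d) holds, K gives O(n).
The contrapositive of premise 1 (O(~j → ~n)) is O(n → j), and O(n) is already established, so O(j).
The contrapositive of premise 9 (O(a → ~j)) is O(j → ~a), and O(j) is already established, so O(~a).
The contrapositive of premise 13 (O(~m → a)) is O(~a → m), and O(~a) is already established, so O(m).
The contrapositive of premise 12 (O(~q → ~m)) is O(m → q), and O(m) is already established, so O(q).
Premises 3, 4, 6, 8, 10 do not contribute to this derivation.
Thus O(q), which is F(~q): ~q is forbidden.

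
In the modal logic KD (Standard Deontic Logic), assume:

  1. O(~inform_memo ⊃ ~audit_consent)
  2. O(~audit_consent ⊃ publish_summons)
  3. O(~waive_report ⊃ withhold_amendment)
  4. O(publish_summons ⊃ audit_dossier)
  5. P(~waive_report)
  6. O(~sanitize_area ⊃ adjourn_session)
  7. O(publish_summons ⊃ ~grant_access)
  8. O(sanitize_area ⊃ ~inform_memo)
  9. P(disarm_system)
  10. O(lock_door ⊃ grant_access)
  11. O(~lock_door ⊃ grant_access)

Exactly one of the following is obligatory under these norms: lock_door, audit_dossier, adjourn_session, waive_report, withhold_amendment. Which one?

Premises 11 and 10 are O(~lock_door ⊃ grant_access) and O(lock_door ⊃ grant_access); every ideal world satisfies ~lock_door or lock_door, so in either case grant_access holds — hence O(grant_access).
Premise 7, O(publish_summons ⊃ ~grant_access), contraposes to O(grant_access ⊃ ~publish_summons); with O(grant_access) we get O(~publish_summons).
The contrapositive of premise 2 (O(~audit_consent ⊃ publish_summons)) is O(~publish_summons ⊃ audit_consent), and O(~publish_summons) is already established, so O(audit_consent).
The contrapositive of premise 1 (O(~inform_memo ⊃ ~audit_consent)) is O(audit_consent ⊃ inform_memo), and O(audit_consent) is already established, so O(inform_memo).
Premise 8, O(sanitize_area ⊃ ~inform_memo), contraposes to O(inform_memo ⊃ ~sanitize_area); with O(inform_memo) we get O(~sanitize_area).
With premise 6, O(~sanitize_area ⊃ adjourn_session), the K-axiom yields O(adjourn_session).
So O(adjourn_session) holds — adjourn_session is obligatory. None of the other listed options is made obligatory by any chain of premises.

adjourn_session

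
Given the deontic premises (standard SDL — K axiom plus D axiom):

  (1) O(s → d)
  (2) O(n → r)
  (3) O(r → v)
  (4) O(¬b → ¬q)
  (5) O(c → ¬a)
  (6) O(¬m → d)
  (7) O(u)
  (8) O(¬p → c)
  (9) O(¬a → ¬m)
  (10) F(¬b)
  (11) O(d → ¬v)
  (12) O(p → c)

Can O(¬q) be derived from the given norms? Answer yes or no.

No

Premise 4 is O(¬b → ¬q), but O(¬b) is not derivable from the premises, so it does not yield O(¬q).
No other premise forces O(¬q). An ideal world satisfying every premise can still have ¬q false, so O(¬q) is not derivable.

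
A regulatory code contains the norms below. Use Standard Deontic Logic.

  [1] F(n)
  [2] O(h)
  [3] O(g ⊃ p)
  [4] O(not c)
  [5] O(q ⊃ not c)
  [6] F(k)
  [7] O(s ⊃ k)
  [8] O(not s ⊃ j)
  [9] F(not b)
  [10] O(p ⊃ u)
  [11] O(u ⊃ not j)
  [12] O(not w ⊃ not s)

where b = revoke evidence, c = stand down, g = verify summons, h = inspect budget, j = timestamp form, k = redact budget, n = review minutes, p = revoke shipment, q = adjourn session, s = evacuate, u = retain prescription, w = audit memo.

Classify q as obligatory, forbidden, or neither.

Premise 5 is O(q ⊃ not c); even if O(not c) held, inferring O(q) would be affirming the consequent — invalid.
No premise or chain of K-axiom applications forces O(q), and none forces O(not q). So q is neither obligatory nor forbidden under these norms.

Neither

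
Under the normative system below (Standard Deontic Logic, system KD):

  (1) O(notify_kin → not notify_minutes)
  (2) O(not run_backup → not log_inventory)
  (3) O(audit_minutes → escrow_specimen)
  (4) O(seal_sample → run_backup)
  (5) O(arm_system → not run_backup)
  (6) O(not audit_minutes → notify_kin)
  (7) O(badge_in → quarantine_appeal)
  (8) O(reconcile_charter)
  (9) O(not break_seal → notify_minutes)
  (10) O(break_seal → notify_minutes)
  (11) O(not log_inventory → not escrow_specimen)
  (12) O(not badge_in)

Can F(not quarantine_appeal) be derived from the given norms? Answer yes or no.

No

Premise 7 is O(badge_in → quarantine_appeal), but O(badge_in) is not derivable from the premises, so it does not yield O(quarantine_appeal).
No other premise forces O(quarantine_appeal). An ideal world satisfying every premise can still have not quarantine_appeal true, so F(not quarantine_appeal) is not derivable.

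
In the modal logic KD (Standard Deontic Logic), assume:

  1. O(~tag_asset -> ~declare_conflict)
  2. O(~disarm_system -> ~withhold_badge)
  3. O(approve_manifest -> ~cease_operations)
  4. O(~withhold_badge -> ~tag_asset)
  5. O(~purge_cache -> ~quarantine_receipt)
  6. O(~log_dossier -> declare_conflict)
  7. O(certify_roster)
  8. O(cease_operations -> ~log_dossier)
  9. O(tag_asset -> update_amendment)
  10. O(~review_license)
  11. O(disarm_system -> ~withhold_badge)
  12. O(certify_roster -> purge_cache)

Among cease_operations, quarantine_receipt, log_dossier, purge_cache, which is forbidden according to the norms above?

Premises 11 and 2 are O(disarm_system -> ~withhold_badge) and O(~disarm_system -> ~withhold_badge); every ideal world satisfies disarm_system or ~disarm_system, so in either case ~withhold_badge holds — hence O(~withhold_badge).
Premise 4 is O(~withhold_badge -> ~tag_asset); since O(~withhold_badge), deontic closure gives O(~tag_asset).
With premise 1, O(~tag_asset -> ~declare_conflict), the K-axiom yields O(~declare_conflict).
The contrapositive of premise 6 (O(~log_dossier -> declare_conflict)) is O(~declare_conflict -> log_dossier), and O(~declare_conflict) is already established, so O(log_dossier).
Premise 8 is O(cease_operations -> ~log_dossier); contrapositively O(log_dossier -> ~cease_operations). Since O(log_dossier) holds, K gives O(~cease_operations).
So O(~cease_operations) holds, i.e. cease_operations is forbidden. None of the other listed options is forbidden under the premises.

cease_operations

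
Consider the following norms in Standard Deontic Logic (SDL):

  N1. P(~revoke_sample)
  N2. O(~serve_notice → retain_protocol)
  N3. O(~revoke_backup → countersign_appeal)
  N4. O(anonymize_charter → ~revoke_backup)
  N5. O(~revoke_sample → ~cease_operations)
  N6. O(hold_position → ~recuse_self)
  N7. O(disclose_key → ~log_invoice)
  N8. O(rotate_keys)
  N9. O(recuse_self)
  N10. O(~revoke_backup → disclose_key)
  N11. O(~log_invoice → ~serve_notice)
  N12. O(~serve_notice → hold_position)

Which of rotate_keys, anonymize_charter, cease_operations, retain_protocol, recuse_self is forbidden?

From premise 9 we have O(recuse_self).
The contrapositive of premise 6 (O(hold_position → ~recuse_self)) is O(recuse_self → ~hold_position), and O(recuse_self) is already established, so O(~hold_position).
Premise 12 is O(~serve_notice → hold_position); contrapositively O(~hold_position → serve_notice). Since O(~hold_position) holds, K gives O(serve_notice).
Premise 11 is O(~log_invoice → ~serve_notice); contrapositively O(serve_notice → log_invoice). Since O(serve_notice) holds, K gives O(log_invoice).
The contrapositive of premise 7 (O(disclose_key → ~log_invoice)) is O(log_invoice → ~disclose_key), and O(log_invoice) is already established, so O(~disclose_key).
Premise 10 is O(~revoke_backup → disclose_key); contrapositively O(~disclose_key → revoke_backup). Since O(~disclose_key) holds, K gives O(revoke_backup).
The contrapositive of premise 4 (O(anonymize_charter → ~revoke_backup)) is O(revoke_backup → ~anonymize_charter), and O(revoke_backup) is already established, so O(~anonymize_charter).
So O(~anonymize_charter) holds, i.e. anonymize_charter is forbidden. None of the other listed options is forbidden under the premises.

anonymize_charter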